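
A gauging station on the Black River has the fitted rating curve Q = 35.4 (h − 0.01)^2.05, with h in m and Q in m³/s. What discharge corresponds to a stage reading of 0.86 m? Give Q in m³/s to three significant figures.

Q = 35.4 × (0.86 − 0.01)^2.05 = 35.4 × 0.85^2.05 = 25.37 m³/s

25.4 m³/s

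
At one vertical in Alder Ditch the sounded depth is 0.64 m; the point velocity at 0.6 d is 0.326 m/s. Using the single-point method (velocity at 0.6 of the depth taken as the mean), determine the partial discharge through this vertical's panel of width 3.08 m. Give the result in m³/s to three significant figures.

v̄ = v₀.₆ = 0.326 m/s
q = v̄ × d × w = 0.3260 × 0.64 × 3.08 = 0.6426 m³/s

0.643 m³/s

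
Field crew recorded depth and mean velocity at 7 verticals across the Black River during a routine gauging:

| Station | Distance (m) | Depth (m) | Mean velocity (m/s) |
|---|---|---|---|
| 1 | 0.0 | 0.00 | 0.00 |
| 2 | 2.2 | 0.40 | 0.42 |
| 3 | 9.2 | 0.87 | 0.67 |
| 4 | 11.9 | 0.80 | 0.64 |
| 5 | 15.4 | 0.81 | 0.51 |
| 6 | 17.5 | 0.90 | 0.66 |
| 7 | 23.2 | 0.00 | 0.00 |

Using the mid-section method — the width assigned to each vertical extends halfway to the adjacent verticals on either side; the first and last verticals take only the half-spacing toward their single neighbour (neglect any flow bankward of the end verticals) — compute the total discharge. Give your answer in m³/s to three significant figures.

w_2 = (9.2 − 0.0)/2 = 4.6 m; q_2 = 0.42 × 0.40 × 4.6 = 0.7728 m³/s
w_3 = (11.9 − 2.2)/2 = 4.85 m; q_3 = 0.67 × 0.87 × 4.85 = 2.827 m³/s
w_4 = (15.4 − 9.2)/2 = 3.1 m; q_4 = 0.64 × 0.80 × 3.1 = 1.587 m³/s
w_5 = (17.5 − 11.9)/2 = 2.8 m; q_5 = 0.51 × 0.81 × 2.8 = 1.157 m³/s
w_6 = (23.2 − 15.4)/2 = 3.9 m; q_6 = 0.66 × 0.90 × 3.9 = 2.317 m³/s
Stations 1, 7 contribute zero (depth or velocity is 0).
Q = Σ qᵢ = 8.660 m³/s

8.66 m³/s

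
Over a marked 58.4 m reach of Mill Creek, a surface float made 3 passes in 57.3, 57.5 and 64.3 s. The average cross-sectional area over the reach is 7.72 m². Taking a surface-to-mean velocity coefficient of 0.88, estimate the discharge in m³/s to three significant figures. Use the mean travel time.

6.65 m³/s

t̄ = (57.3 + 57.5 + 64.3) / 3 = 59.7 s
v_surface = L / t̄ = 58.4 / 59.7 = 0.9782 m/s
v_mean = 0.88 × 0.9782 = 0.8608 m/s
Q = A × v_mean = 7.72 × 0.8608 = 6.646 m³/s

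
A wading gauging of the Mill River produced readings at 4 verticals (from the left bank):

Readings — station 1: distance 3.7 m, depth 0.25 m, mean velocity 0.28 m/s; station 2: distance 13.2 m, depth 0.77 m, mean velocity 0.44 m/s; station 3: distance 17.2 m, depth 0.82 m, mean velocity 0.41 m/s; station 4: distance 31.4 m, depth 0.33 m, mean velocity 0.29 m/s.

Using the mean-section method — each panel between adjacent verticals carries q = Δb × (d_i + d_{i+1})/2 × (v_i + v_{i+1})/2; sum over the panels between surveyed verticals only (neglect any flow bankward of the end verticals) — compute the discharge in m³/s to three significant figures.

5.95 m³/s

Panel 1-2: Δb = 9.5 m, d̄ = (0.25+0.77)/2 = 0.51, v̄ = (0.28+0.44)/2 = 0.36 → q = 9.5×0.51×0.36 = 1.744 m³/s
Panel 2-3: Δb = 4 m, d̄ = (0.77+0.82)/2 = 0.795, v̄ = (0.44+0.41)/2 = 0.425 → q = 4×0.795×0.425 = 1.352 m³/s
Panel 3-4: Δb = 14.2 m, d̄ = (0.82+0.33)/2 = 0.575, v̄ = (0.41+0.29)/2 = 0.35 → q = 14.2×0.575×0.35 = 2.858 m³/s
Q = Σ q = 5.953 m³/s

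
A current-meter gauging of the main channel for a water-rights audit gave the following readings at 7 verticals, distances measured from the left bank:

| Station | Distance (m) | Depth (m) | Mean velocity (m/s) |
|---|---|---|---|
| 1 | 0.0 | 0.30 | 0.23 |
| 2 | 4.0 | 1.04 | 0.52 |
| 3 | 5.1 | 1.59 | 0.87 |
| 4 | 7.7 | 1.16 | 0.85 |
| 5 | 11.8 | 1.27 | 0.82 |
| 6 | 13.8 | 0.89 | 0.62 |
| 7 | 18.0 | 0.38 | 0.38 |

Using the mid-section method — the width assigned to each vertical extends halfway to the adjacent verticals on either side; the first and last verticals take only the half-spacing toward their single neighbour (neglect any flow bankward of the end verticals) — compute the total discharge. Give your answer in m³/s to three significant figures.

12.6 m³/s

w_1 = (4.0 − 0.0)/2 = 2 m; q_1 = 0.23 × 0.30 × 2 = 0.1380 m³/s
w_2 = (5.1 − 0.0)/2 = 2.55 m; q_2 = 0.52 × 1.04 × 2.55 = 1.379 m³/s
w_3 = (7.7 − 4.0)/2 = 1.85 m; q_3 = 0.87 × 1.59 × 1.85 = 2.559 m³/s
w_4 = (11.8 − 5.1)/2 = 3.35 m; q_4 = 0.85 × 1.16 × 3.35 = 3.303 m³/s
w_5 = (13.8 − 7.7)/2 = 3.05 m; q_5 = 0.82 × 1.27 × 3.05 = 3.176 m³/s
w_6 = (18.0 − 11.8)/2 = 3.1 m; q_6 = 0.62 × 0.89 × 3.1 = 1.711 m³/s
w_7 = (18.0 − 13.8)/2 = 2.1 m; q_7 = 0.38 × 0.38 × 2.1 = 0.3032 m³/s
Q = Σ qᵢ = 12.57 m³/s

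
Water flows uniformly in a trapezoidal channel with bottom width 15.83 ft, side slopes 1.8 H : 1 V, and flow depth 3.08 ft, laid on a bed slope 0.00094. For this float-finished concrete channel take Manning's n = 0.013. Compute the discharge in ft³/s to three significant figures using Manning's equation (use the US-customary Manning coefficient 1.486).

A = (b + z·y)·y = (15.83 + 1.8×3.08)×3.08 = 65.83 ft²
P = b + 2y√(1+z²) = 15.83 + 2×3.08×√(1+1.8²) = 28.51 ft
R = A/P = 65.83/28.51 = 2.309 ft
Q = (1.486/n)·A·R^(2/3)·S^(1/2) = (1.486/0.013) × 65.83 × 2.309^(2/3) × 0.00094^(1/2) = 403.0 ft³/s

403 ft³/s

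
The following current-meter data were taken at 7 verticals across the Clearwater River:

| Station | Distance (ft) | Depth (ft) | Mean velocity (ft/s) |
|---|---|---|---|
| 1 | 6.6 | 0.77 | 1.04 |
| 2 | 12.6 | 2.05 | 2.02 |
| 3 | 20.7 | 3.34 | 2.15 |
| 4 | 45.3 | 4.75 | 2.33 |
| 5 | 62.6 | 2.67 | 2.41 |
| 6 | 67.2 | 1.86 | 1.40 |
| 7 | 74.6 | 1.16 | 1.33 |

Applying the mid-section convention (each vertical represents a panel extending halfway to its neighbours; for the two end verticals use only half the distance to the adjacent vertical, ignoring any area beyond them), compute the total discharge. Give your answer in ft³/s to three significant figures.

w_1 = (12.6 − 6.6)/2 = 3 ft; q_1 = 1.04 × 0.77 × 3 = 2.402 ft³/s
w_2 = (20.7 − 6.6)/2 = 7.05 ft; q_2 = 2.02 × 2.05 × 7.05 = 29.19 ft³/s
w_3 = (45.3 − 12.6)/2 = 16.35 ft; q_3 = 2.15 × 3.34 × 16.35 = 117.4 ft³/s
w_4 = (62.6 − 20.7)/2 = 20.95 ft; q_4 = 2.33 × 4.75 × 20.95 = 231.9 ft³/s
w_5 = (67.2 − 45.3)/2 = 10.95 ft; q_5 = 2.41 × 2.67 × 10.95 = 70.46 ft³/s
w_6 = (74.6 − 62.6)/2 = 6 ft; q_6 = 1.40 × 1.86 × 6 = 15.62 ft³/s
w_7 = (74.6 − 67.2)/2 = 3.7 ft; q_7 = 1.33 × 1.16 × 3.7 = 5.708 ft³/s
Q = Σ qᵢ = 472.7 ft³/s

473 ft³/s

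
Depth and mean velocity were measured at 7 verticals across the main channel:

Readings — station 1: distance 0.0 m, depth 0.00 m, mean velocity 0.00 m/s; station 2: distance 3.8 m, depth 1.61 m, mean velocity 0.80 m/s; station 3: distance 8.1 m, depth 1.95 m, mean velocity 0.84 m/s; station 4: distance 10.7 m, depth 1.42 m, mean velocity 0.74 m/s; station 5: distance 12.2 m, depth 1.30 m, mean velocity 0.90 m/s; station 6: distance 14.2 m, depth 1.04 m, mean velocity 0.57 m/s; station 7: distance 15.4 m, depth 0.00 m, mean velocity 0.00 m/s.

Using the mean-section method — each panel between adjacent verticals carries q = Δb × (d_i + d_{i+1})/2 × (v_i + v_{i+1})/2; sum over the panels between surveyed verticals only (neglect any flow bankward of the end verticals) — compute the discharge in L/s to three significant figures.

14500 L/s

Panel 1-2: Δb = 3.8 m, d̄ = (0.00+1.61)/2 = 0.805, v̄ = (0.00+0.80)/2 = 0.4 → q = 3.8×0.805×0.4 = 1.224 m³/s
Panel 2-3: Δb = 4.3 m, d̄ = (1.61+1.95)/2 = 1.78, v̄ = (0.80+0.84)/2 = 0.82 → q = 4.3×1.78×0.82 = 6.276 m³/s
Panel 3-4: Δb = 2.6 m, d̄ = (1.95+1.42)/2 = 1.685, v̄ = (0.84+0.74)/2 = 0.79 → q = 2.6×1.685×0.79 = 3.461 m³/s
Panel 4-5: Δb = 1.5 m, d̄ = (1.42+1.30)/2 = 1.36, v̄ = (0.74+0.90)/2 = 0.82 → q = 1.5×1.36×0.82 = 1.673 m³/s
Panel 5-6: Δb = 2 m, d̄ = (1.30+1.04)/2 = 1.17, v̄ = (0.90+0.57)/2 = 0.735 → q = 2×1.17×0.735 = 1.720 m³/s
Panel 6-7: Δb = 1.2 m, d̄ = (1.04+0.00)/2 = 0.52, v̄ = (0.57+0.00)/2 = 0.285 → q = 1.2×0.52×0.285 = 0.1778 m³/s
Q = Σ q = 14.53 m³/s
= 14.53 × 1000 = 14530 L/s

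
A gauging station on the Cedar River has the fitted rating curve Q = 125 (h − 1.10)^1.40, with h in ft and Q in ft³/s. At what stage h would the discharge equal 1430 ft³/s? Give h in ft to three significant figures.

h − h₀ = (Q/C)^(1/b) = (1430/125)^(1/1.40) = 5.702 ft
h = 1.10 + 5.702 = 6.802 ft

6.80 ft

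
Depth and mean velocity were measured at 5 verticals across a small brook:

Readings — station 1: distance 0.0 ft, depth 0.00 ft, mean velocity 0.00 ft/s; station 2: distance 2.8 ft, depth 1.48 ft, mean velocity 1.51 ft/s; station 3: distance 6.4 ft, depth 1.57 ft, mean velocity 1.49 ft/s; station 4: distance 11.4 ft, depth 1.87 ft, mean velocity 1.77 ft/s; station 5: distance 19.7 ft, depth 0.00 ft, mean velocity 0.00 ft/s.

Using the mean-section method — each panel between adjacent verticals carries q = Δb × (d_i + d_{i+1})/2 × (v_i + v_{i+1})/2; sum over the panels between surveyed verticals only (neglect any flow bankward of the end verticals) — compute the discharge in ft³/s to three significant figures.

30.7 ft³/s

Panel 1-2: Δb = 2.8 ft, d̄ = (0.00+1.48)/2 = 0.74, v̄ = (0.00+1.51)/2 = 0.755 → q = 2.8×0.74×0.755 = 1.564 ft³/s
Panel 2-3: Δb = 3.6 ft, d̄ = (1.48+1.57)/2 = 1.525, v̄ = (1.51+1.49)/2 = 1.5 → q = 3.6×1.525×1.5 = 8.235 ft³/s
Panel 3-4: Δb = 5 ft, d̄ = (1.57+1.87)/2 = 1.72, v̄ = (1.49+1.77)/2 = 1.63 → q = 5×1.72×1.63 = 14.02 ft³/s
Panel 4-5: Δb = 8.3 ft, d̄ = (1.87+0.00)/2 = 0.935, v̄ = (1.77+0.00)/2 = 0.885 → q = 8.3×0.935×0.885 = 6.868 ft³/s
Q = Σ q = 30.69 ft³/s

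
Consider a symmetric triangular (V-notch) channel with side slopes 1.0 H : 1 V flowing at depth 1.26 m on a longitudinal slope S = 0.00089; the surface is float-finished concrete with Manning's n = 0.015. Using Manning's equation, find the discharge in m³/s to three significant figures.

1.84 m³/s

A = z·y² = 1.0×1.26² = 1.588 m²
P = 2y√(1+z²) = 2×1.26×√(1+1.0²) = 3.564 m
R = A/P = 1.588/3.564 = 0.4455 m
Q = (1/n)·A·R^(2/3)·S^(1/2) = (1/0.015) × 1.588 × 0.4455^(2/3) × 0.00089^(1/2) = 1.842 m³/s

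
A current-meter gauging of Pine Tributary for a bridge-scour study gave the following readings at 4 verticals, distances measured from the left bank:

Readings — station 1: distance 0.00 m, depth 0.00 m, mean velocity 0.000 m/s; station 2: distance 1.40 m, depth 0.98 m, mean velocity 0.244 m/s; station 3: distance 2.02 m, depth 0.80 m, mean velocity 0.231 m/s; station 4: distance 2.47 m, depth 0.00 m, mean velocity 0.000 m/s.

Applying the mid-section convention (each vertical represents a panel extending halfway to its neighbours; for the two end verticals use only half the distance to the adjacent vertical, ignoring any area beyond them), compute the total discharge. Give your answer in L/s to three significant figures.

340 L/s

w_2 = (2.02 − 0.00)/2 = 1.01 m; q_2 = 0.244 × 0.98 × 1.01 = 0.2415 m³/s
w_3 = (2.47 − 1.40)/2 = 0.535 m; q_3 = 0.231 × 0.80 × 0.535 = 0.09887 m³/s
Stations 1, 4 contribute zero (depth or velocity is 0).
Q = Σ qᵢ = 0.3404 m³/s
= 0.3404 × 1000 = 340.4 L/s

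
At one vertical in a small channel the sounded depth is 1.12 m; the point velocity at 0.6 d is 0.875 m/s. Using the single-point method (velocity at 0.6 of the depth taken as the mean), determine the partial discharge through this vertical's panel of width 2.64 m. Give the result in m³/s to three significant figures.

v̄ = v₀.₆ = 0.875 m/s
q = v̄ × d × w = 0.8750 × 1.12 × 2.64 = 2.587 m³/s

2.59 m³/s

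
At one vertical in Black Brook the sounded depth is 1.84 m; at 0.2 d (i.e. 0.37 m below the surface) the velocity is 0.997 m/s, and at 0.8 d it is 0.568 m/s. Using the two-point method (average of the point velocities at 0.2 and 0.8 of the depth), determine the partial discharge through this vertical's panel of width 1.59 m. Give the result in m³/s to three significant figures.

v̄ = (0.997 + 0.568) / 2 = 0.7825 m/s
q = v̄ × d × w = 0.7825 × 1.84 × 1.59 = 2.289 m³/s

2.29 m³/s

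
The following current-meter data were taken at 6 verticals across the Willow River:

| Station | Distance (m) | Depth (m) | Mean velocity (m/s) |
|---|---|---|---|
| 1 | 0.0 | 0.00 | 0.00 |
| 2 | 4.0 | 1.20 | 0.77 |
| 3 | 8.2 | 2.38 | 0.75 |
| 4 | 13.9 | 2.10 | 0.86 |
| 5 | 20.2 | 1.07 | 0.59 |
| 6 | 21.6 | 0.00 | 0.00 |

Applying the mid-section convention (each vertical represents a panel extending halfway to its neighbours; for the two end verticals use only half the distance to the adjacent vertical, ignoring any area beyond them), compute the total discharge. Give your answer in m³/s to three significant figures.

25.9 m³/s

w_2 = (8.2 − 0.0)/2 = 4.1 m; q_2 = 0.77 × 1.20 × 4.1 = 3.788 m³/s
w_3 = (13.9 − 4.0)/2 = 4.95 m; q_3 = 0.75 × 2.38 × 4.95 = 8.836 m³/s
w_4 = (20.2 − 8.2)/2 = 6 m; q_4 = 0.86 × 2.10 × 6 = 10.84 m³/s
w_5 = (21.6 − 13.9)/2 = 3.85 m; q_5 = 0.59 × 1.07 × 3.85 = 2.431 m³/s
Stations 1, 6 contribute zero (depth or velocity is 0).
Q = Σ qᵢ = 25.89 m³/s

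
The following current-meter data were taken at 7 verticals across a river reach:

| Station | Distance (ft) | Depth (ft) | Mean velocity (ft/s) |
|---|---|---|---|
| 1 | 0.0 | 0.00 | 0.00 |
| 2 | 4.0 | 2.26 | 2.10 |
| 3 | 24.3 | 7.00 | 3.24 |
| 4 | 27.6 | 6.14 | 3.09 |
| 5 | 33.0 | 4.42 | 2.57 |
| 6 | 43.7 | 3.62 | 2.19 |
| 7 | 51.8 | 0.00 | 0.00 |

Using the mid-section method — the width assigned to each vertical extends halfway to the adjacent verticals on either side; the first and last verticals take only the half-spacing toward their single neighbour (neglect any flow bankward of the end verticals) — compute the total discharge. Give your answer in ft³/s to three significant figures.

w_2 = (24.3 − 0.0)/2 = 12.15 ft; q_2 = 2.10 × 2.26 × 12.15 = 57.66 ft³/s
w_3 = (27.6 − 4.0)/2 = 11.8 ft; q_3 = 3.24 × 7.00 × 11.8 = 267.6 ft³/s
w_4 = (33.0 − 24.3)/2 = 4.35 ft; q_4 = 3.09 × 6.14 × 4.35 = 82.53 ft³/s
w_5 = (43.7 − 27.6)/2 = 8.05 ft; q_5 = 2.57 × 4.42 × 8.05 = 91.44 ft³/s
w_6 = (51.8 − 33.0)/2 = 9.4 ft; q_6 = 2.19 × 3.62 × 9.4 = 74.52 ft³/s
Stations 1, 7 contribute zero (depth or velocity is 0).
Q = Σ qᵢ = 573.8 ft³/s

574 ft³/s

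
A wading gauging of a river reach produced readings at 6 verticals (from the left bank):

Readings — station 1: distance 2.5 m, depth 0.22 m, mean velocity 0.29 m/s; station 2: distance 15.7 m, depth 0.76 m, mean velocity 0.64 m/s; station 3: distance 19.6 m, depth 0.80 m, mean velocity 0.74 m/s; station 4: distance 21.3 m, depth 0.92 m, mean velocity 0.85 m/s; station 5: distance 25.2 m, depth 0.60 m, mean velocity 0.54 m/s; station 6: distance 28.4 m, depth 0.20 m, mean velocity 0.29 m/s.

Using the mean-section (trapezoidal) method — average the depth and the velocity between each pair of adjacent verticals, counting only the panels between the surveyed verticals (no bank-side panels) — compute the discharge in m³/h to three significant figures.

31900 m³/h

Panel 1-2: Δb = 13.2 m, d̄ = (0.22+0.76)/2 = 0.49, v̄ = (0.29+0.64)/2 = 0.465 → q = 13.2×0.49×0.465 = 3.008 m³/s
Panel 2-3: Δb = 3.9 m, d̄ = (0.76+0.80)/2 = 0.78, v̄ = (0.64+0.74)/2 = 0.69 → q = 3.9×0.78×0.69 = 2.099 m³/s
Panel 3-4: Δb = 1.7 m, d̄ = (0.80+0.92)/2 = 0.86, v̄ = (0.74+0.85)/2 = 0.795 → q = 1.7×0.86×0.795 = 1.162 m³/s
Panel 4-5: Δb = 3.9 m, d̄ = (0.92+0.60)/2 = 0.76, v̄ = (0.85+0.54)/2 = 0.695 → q = 3.9×0.76×0.695 = 2.060 m³/s
Panel 5-6: Δb = 3.2 m, d̄ = (0.60+0.20)/2 = 0.4, v̄ = (0.54+0.29)/2 = 0.415 → q = 3.2×0.4×0.415 = 0.5312 m³/s
Q = Σ q = 8.860 m³/s
= 8.860 × 3600 = 31900 m³/h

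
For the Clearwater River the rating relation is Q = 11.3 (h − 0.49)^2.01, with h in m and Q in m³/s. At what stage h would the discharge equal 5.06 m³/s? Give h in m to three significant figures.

1.16 m

h − h₀ = (Q/C)^(1/b) = (5.06/11.3)^(1/2.01) = 0.6705 m
h = 0.49 + 0.6705 = 1.161 m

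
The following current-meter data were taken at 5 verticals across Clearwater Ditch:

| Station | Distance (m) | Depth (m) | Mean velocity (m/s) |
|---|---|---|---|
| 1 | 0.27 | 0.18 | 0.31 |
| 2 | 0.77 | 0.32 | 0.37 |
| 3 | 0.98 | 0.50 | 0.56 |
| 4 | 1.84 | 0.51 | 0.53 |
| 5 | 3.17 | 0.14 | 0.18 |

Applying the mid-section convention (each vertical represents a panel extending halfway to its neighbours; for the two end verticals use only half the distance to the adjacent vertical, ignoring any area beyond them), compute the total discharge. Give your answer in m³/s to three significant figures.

w_1 = (0.77 − 0.27)/2 = 0.25 m; q_1 = 0.31 × 0.18 × 0.25 = 0.01395 m³/s
w_2 = (0.98 − 0.27)/2 = 0.355 m; q_2 = 0.37 × 0.32 × 0.355 = 0.04203 m³/s
w_3 = (1.84 − 0.77)/2 = 0.535 m; q_3 = 0.56 × 0.50 × 0.535 = 0.1498 m³/s
w_4 = (3.17 − 0.98)/2 = 1.095 m; q_4 = 0.53 × 0.51 × 1.095 = 0.2960 m³/s
w_5 = (3.17 − 1.84)/2 = 0.665 m; q_5 = 0.18 × 0.14 × 0.665 = 0.01676 m³/s
Q = Σ qᵢ = 0.5185 m³/s

0.519 m³/s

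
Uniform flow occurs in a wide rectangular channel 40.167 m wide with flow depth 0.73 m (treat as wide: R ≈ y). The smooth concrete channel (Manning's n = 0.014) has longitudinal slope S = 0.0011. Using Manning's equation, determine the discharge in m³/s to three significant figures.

A = b·y = 40.167 × 0.73 = 29.32 m²
Wide channel: R ≈ y = 0.73 m
Q = (1/n)·A·R^(2/3)·S^(1/2) = (1/0.014) × 29.32 × 0.7300^(2/3) × 0.0011^(1/2) = 56.32 m³/s

56.3 m³/s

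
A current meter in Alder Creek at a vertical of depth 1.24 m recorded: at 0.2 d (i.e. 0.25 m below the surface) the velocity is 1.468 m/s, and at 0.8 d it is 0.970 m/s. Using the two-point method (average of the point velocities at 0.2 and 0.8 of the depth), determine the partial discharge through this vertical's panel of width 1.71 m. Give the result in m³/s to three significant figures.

v̄ = (1.468 + 0.970) / 2 = 1.219 m/s
q = v̄ × d × w = 1.219 × 1.24 × 1.71 = 2.585 m³/s

2.58 m³/s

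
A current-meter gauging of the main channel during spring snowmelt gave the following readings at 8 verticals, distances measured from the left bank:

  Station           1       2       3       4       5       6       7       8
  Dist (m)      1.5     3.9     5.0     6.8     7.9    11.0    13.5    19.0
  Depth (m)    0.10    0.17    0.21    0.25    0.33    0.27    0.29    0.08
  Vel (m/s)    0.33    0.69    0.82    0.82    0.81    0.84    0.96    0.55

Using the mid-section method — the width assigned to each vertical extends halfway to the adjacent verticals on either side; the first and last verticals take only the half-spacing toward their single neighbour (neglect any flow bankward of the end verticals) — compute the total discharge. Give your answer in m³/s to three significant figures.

3.22 m³/s

w_1 = (3.9 − 1.5)/2 = 1.2 m; q_1 = 0.33 × 0.10 × 1.2 = 0.03960 m³/s
w_2 = (5.0 − 1.5)/2 = 1.75 m; q_2 = 0.69 × 0.17 × 1.75 = 0.2053 m³/s
w_3 = (6.8 − 3.9)/2 = 1.45 m; q_3 = 0.82 × 0.21 × 1.45 = 0.2497 m³/s
w_4 = (7.9 − 5.0)/2 = 1.45 m; q_4 = 0.82 × 0.25 × 1.45 = 0.2973 m³/s
w_5 = (11.0 − 6.8)/2 = 2.1 m; q_5 = 0.81 × 0.33 × 2.1 = 0.5613 m³/s
w_6 = (13.5 − 7.9)/2 = 2.8 m; q_6 = 0.84 × 0.27 × 2.8 = 0.6350 m³/s
w_7 = (19.0 − 11.0)/2 = 4 m; q_7 = 0.96 × 0.29 × 4 = 1.114 m³/s
w_8 = (19.0 − 13.5)/2 = 2.75 m; q_8 = 0.55 × 0.08 × 2.75 = 0.1210 m³/s
Q = Σ qᵢ = 3.223 m³/s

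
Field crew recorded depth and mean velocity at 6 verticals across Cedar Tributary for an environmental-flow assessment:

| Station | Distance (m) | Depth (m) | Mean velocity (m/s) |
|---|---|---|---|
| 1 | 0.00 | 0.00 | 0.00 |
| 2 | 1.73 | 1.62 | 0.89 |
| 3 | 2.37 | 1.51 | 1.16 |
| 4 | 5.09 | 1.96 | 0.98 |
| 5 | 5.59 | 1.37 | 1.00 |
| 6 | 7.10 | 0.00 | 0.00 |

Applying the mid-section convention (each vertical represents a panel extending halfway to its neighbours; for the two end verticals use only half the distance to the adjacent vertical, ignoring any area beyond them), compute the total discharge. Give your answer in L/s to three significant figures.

9120 L/s

w_2 = (2.37 − 0.00)/2 = 1.185 m; q_2 = 0.89 × 1.62 × 1.185 = 1.709 m³/s
w_3 = (5.09 − 1.73)/2 = 1.68 m; q_3 = 1.16 × 1.51 × 1.68 = 2.943 m³/s
w_4 = (5.59 − 2.37)/2 = 1.61 m; q_4 = 0.98 × 1.96 × 1.61 = 3.092 m³/s
w_5 = (7.10 − 5.09)/2 = 1.005 m; q_5 = 1.00 × 1.37 × 1.005 = 1.377 m³/s
Stations 1, 6 contribute zero (depth or velocity is 0).
Q = Σ qᵢ = 9.121 m³/s
= 9.121 × 1000 = 9121 L/s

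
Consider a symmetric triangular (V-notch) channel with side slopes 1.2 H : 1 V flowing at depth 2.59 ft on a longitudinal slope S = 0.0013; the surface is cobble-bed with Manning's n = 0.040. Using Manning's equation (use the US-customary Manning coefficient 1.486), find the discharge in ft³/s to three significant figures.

A = z·y² = 1.2×2.59² = 8.050 ft²
P = 2y√(1+z²) = 2×2.59×√(1+1.2²) = 8.091 ft
R = A/P = 8.050/8.091 = 0.9948 ft
Q = (1.486/n)·A·R^(2/3)·S^(1/2) = (1.486/0.040) × 8.050 × 0.9948^(2/3) × 0.0013^(1/2) = 10.75 ft³/s

10.7 ft³/s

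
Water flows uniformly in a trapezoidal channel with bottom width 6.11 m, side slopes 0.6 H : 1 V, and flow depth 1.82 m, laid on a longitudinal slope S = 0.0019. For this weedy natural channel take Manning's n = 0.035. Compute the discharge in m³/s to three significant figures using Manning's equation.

19.1 m³/s

A = (b + z·y)·y = (6.11 + 0.6×1.82)×1.82 = 13.11 m²
P = b + 2y√(1+z²) = 6.11 + 2×1.82×√(1+0.6²) = 10.35 m
R = A/P = 13.11/10.35 = 1.266 m
Q = (1/n)·A·R^(2/3)·S^(1/2) = (1/0.035) × 13.11 × 1.266^(2/3) × 0.0019^(1/2) = 19.10 m³/s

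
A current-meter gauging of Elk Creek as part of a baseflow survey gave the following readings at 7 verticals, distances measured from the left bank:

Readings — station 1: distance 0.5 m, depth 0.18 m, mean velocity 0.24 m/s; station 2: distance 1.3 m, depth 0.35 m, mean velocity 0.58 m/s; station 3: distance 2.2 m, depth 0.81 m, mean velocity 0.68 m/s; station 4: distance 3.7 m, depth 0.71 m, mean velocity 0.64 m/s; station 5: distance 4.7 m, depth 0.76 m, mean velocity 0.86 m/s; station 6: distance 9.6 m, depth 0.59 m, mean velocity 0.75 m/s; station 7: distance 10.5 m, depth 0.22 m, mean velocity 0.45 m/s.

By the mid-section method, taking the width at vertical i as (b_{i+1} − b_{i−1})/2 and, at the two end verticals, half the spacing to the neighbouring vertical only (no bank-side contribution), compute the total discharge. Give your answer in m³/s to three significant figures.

w_1 = (1.3 − 0.5)/2 = 0.4 m; q_1 = 0.24 × 0.18 × 0.4 = 0.01728 m³/s
w_2 = (2.2 − 0.5)/2 = 0.85 m; q_2 = 0.58 × 0.35 × 0.85 = 0.1726 m³/s
w_3 = (3.7 − 1.3)/2 = 1.2 m; q_3 = 0.68 × 0.81 × 1.2 = 0.6610 m³/s
w_4 = (4.7 − 2.2)/2 = 1.25 m; q_4 = 0.64 × 0.71 × 1.25 = 0.5680 m³/s
w_5 = (9.6 − 3.7)/2 = 2.95 m; q_5 = 0.86 × 0.76 × 2.95 = 1.928 m³/s
w_6 = (10.5 − 4.7)/2 = 2.9 m; q_6 = 0.75 × 0.59 × 2.9 = 1.283 m³/s
w_7 = (10.5 − 9.6)/2 = 0.45 m; q_7 = 0.45 × 0.22 × 0.45 = 0.04455 m³/s
Q = Σ qᵢ = 4.675 m³/s

4.67 m³/s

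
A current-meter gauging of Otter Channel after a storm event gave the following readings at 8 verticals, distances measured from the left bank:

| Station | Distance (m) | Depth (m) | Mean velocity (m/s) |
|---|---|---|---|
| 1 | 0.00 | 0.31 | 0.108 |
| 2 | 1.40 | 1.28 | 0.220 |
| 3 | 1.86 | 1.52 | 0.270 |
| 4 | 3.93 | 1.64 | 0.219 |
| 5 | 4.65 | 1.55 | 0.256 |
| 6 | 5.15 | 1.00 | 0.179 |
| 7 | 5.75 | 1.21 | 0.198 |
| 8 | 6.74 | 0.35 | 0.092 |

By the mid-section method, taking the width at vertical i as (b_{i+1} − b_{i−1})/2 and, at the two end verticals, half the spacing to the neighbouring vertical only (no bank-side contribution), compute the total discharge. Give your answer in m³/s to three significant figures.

1.85 m³/s

w_1 = (1.40 − 0.00)/2 = 0.7 m; q_1 = 0.108 × 0.31 × 0.7 = 0.02344 m³/s
w_2 = (1.86 − 0.00)/2 = 0.93 m; q_2 = 0.220 × 1.28 × 0.93 = 0.2619 m³/s
w_3 = (3.93 − 1.40)/2 = 1.265 m; q_3 = 0.270 × 1.52 × 1.265 = 0.5192 m³/s
w_4 = (4.65 − 1.86)/2 = 1.395 m; q_4 = 0.219 × 1.64 × 1.395 = 0.5010 m³/s
w_5 = (5.15 − 3.93)/2 = 0.61 m; q_5 = 0.256 × 1.55 × 0.61 = 0.2420 m³/s
w_6 = (5.75 − 4.65)/2 = 0.55 m; q_6 = 0.179 × 1.00 × 0.55 = 0.09845 m³/s
w_7 = (6.74 − 5.15)/2 = 0.795 m; q_7 = 0.198 × 1.21 × 0.795 = 0.1905 m³/s
w_8 = (6.74 − 5.75)/2 = 0.495 m; q_8 = 0.092 × 0.35 × 0.495 = 0.01594 m³/s
Q = Σ qᵢ = 1.852 m³/s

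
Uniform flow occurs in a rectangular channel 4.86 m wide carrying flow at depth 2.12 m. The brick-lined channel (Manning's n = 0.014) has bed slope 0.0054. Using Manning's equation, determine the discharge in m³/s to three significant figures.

58.7 m³/s

A = b·y = 4.86 × 2.12 = 10.30 m²
P = b + 2y = 4.86 + 2×2.12 = 9.100 m
R = A/P = 10.30/9.100 = 1.132 m
Q = (1/n)·A·R^(2/3)·S^(1/2) = (1/0.014) × 10.30 × 1.132^(2/3) × 0.0054^(1/2) = 58.75 m³/s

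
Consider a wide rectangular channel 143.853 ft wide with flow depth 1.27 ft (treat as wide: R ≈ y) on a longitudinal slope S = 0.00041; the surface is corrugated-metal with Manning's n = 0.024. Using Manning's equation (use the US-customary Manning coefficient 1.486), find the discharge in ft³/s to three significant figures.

A = b·y = 143.853 × 1.27 = 182.7 ft²
Wide channel: R ≈ y = 1.27 ft
Q = (1.486/n)·A·R^(2/3)·S^(1/2) = (1.486/0.024) × 182.7 × 1.270^(2/3) × 0.00041^(1/2) = 268.6 ft³/s

269 ft³/s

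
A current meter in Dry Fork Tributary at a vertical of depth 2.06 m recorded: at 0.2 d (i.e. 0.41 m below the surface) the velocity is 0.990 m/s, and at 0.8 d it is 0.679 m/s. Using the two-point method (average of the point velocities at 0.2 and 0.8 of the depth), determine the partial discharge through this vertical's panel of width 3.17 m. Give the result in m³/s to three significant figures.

5.45 m³/s

v̄ = (0.990 + 0.679) / 2 = 0.8345 m/s
q = v̄ × d × w = 0.8345 × 2.06 × 3.17 = 5.449 m³/s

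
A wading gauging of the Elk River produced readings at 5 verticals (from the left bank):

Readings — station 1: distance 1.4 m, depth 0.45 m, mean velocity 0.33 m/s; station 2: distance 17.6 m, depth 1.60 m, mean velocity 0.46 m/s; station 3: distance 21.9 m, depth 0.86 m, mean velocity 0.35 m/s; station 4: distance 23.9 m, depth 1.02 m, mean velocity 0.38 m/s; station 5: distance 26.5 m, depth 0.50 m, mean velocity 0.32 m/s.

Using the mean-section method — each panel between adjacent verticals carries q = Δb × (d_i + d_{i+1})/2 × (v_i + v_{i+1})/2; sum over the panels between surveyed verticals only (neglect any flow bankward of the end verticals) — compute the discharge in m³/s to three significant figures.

10.1 m³/s

Panel 1-2: Δb = 16.2 m, d̄ = (0.45+1.60)/2 = 1.025, v̄ = (0.33+0.46)/2 = 0.395 → q = 16.2×1.025×0.395 = 6.559 m³/s
Panel 2-3: Δb = 4.3 m, d̄ = (1.60+0.86)/2 = 1.23, v̄ = (0.46+0.35)/2 = 0.405 → q = 4.3×1.23×0.405 = 2.142 m³/s
Panel 3-4: Δb = 2 m, d̄ = (0.86+1.02)/2 = 0.94, v̄ = (0.35+0.38)/2 = 0.365 → q = 2×0.94×0.365 = 0.6862 m³/s
Panel 4-5: Δb = 2.6 m, d̄ = (1.02+0.50)/2 = 0.76, v̄ = (0.38+0.32)/2 = 0.35 → q = 2.6×0.76×0.35 = 0.6916 m³/s
Q = Σ q = 10.08 m³/s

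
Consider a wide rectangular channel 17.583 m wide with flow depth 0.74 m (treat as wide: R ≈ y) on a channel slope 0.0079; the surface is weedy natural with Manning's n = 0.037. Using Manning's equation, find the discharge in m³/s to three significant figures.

25.6 m³/s

A = b·y = 17.583 × 0.74 = 13.01 m²
Wide channel: R ≈ y = 0.74 m
Q = (1/n)·A·R^(2/3)·S^(1/2) = (1/0.037) × 13.01 × 0.7400^(2/3) × 0.0079^(1/2) = 25.57 m³/s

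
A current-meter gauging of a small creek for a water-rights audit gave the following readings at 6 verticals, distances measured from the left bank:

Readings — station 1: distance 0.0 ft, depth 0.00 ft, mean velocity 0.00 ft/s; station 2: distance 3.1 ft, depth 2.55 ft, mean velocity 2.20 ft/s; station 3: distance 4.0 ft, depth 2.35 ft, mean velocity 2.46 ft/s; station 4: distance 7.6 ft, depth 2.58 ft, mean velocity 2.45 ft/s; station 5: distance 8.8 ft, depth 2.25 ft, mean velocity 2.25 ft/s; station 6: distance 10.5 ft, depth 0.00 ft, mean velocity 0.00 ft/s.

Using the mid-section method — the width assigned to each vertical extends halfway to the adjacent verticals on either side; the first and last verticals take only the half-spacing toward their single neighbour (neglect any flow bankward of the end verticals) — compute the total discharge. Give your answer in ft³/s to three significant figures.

46.7 ft³/s

w_2 = (4.0 − 0.0)/2 = 2 ft; q_2 = 2.20 × 2.55 × 2 = 11.22 ft³/s
w_3 = (7.6 − 3.1)/2 = 2.25 ft; q_3 = 2.46 × 2.35 × 2.25 = 13.01 ft³/s
w_4 = (8.8 − 4.0)/2 = 2.4 ft; q_4 = 2.45 × 2.58 × 2.4 = 15.17 ft³/s
w_5 = (10.5 − 7.6)/2 = 1.45 ft; q_5 = 2.25 × 2.25 × 1.45 = 7.341 ft³/s
Stations 1, 6 contribute zero (depth or velocity is 0).
Q = Σ qᵢ = 46.74 ft³/s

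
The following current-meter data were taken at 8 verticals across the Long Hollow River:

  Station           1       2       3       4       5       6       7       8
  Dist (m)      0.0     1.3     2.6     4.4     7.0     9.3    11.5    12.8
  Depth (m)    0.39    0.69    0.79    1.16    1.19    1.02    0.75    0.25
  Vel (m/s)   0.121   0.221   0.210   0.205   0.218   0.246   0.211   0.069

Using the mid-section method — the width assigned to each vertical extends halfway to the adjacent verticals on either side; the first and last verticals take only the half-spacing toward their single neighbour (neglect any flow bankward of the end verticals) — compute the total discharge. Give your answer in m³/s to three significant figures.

2.50 m³/s

w_1 = (1.3 − 0.0)/2 = 0.65 m; q_1 = 0.121 × 0.39 × 0.65 = 0.03067 m³/s
w_2 = (2.6 − 0.0)/2 = 1.3 m; q_2 = 0.221 × 0.69 × 1.3 = 0.1982 m³/s
w_3 = (4.4 − 1.3)/2 = 1.55 m; q_3 = 0.210 × 0.79 × 1.55 = 0.2571 m³/s
w_4 = (7.0 − 2.6)/2 = 2.2 m; q_4 = 0.205 × 1.16 × 2.2 = 0.5232 m³/s
w_5 = (9.3 − 4.4)/2 = 2.45 m; q_5 = 0.218 × 1.19 × 2.45 = 0.6356 m³/s
w_6 = (11.5 − 7.0)/2 = 2.25 m; q_6 = 0.246 × 1.02 × 2.25 = 0.5646 m³/s
w_7 = (12.8 − 9.3)/2 = 1.75 m; q_7 = 0.211 × 0.75 × 1.75 = 0.2769 m³/s
w_8 = (12.8 − 11.5)/2 = 0.65 m; q_8 = 0.069 × 0.25 × 0.65 = 0.01121 m³/s
Q = Σ qᵢ = 2.498 m³/s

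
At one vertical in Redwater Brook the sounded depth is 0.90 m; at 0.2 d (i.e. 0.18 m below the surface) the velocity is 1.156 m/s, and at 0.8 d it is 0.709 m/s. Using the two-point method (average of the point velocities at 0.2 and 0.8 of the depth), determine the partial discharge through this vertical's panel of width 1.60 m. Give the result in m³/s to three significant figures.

v̄ = (1.156 + 0.709) / 2 = 0.9325 m/s
q = v̄ × d × w = 0.9325 × 0.90 × 1.60 = 1.343 m³/s

1.34 m³/s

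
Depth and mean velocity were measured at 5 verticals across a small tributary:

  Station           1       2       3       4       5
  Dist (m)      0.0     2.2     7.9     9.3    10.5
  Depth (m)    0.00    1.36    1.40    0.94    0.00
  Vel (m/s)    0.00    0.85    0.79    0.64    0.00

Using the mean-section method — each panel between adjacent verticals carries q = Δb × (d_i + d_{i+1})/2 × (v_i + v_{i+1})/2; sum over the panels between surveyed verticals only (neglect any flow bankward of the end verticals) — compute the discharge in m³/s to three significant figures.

Panel 1-2: Δb = 2.2 m, d̄ = (0.00+1.36)/2 = 0.68, v̄ = (0.00+0.85)/2 = 0.425 → q = 2.2×0.68×0.425 = 0.6358 m³/s
Panel 2-3: Δb = 5.7 m, d̄ = (1.36+1.40)/2 = 1.38, v̄ = (0.85+0.79)/2 = 0.82 → q = 5.7×1.38×0.82 = 6.450 m³/s
Panel 3-4: Δb = 1.4 m, d̄ = (1.40+0.94)/2 = 1.17, v̄ = (0.79+0.64)/2 = 0.715 → q = 1.4×1.17×0.715 = 1.171 m³/s
Panel 4-5: Δb = 1.2 m, d̄ = (0.94+0.00)/2 = 0.47, v̄ = (0.64+0.00)/2 = 0.32 → q = 1.2×0.47×0.32 = 0.1805 m³/s
Q = Σ q = 8.438 m³/s

8.44 m³/s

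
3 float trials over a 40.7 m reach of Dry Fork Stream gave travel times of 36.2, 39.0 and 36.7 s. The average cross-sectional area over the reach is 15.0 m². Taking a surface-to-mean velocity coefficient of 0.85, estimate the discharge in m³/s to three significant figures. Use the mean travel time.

t̄ = (36.2 + 39.0 + 36.7) / 3 = 37.3 s
v_surface = L / t̄ = 40.7 / 37.3 = 1.091 m/s
v_mean = 0.85 × 1.091 = 0.9275 m/s
Q = A × v_mean = 15.0 × 0.9275 = 13.91 m³/s

13.9 m³/s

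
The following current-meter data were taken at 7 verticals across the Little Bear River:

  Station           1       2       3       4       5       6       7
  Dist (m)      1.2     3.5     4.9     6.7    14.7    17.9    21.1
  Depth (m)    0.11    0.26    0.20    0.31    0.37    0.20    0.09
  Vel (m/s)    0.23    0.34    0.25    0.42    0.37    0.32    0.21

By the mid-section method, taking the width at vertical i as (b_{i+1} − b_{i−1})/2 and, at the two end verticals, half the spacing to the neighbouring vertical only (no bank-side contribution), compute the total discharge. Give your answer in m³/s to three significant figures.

1.91 m³/s

w_1 = (3.5 − 1.2)/2 = 1.15 m; q_1 = 0.23 × 0.11 × 1.15 = 0.02910 m³/s
w_2 = (4.9 − 1.2)/2 = 1.85 m; q_2 = 0.34 × 0.26 × 1.85 = 0.1635 m³/s
w_3 = (6.7 − 3.5)/2 = 1.6 m; q_3 = 0.25 × 0.20 × 1.6 = 0.08000 m³/s
w_4 = (14.7 − 4.9)/2 = 4.9 m; q_4 = 0.42 × 0.31 × 4.9 = 0.6380 m³/s
w_5 = (17.9 − 6.7)/2 = 5.6 m; q_5 = 0.37 × 0.37 × 5.6 = 0.7666 m³/s
w_6 = (21.1 − 14.7)/2 = 3.2 m; q_6 = 0.32 × 0.20 × 3.2 = 0.2048 m³/s
w_7 = (21.1 − 17.9)/2 = 1.6 m; q_7 = 0.21 × 0.09 × 1.6 = 0.03024 m³/s
Q = Σ qᵢ = 1.912 m³/s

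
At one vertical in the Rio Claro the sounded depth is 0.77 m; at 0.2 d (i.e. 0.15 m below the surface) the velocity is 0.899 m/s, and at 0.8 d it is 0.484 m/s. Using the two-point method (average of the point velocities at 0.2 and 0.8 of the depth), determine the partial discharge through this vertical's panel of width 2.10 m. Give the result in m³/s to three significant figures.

1.12 m³/s

v̄ = (0.899 + 0.484) / 2 = 0.6915 m/s
q = v̄ × d × w = 0.6915 × 0.77 × 2.10 = 1.118 m³/s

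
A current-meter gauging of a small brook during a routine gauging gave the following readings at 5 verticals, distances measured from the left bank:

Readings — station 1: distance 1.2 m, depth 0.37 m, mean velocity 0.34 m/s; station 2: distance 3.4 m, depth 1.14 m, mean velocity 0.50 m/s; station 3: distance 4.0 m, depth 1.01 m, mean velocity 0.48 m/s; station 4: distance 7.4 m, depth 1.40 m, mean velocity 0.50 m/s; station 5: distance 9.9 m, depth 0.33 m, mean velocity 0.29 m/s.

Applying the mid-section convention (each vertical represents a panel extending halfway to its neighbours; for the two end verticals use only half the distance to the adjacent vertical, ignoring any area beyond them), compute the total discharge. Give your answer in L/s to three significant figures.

w_1 = (3.4 − 1.2)/2 = 1.1 m; q_1 = 0.34 × 0.37 × 1.1 = 0.1384 m³/s
w_2 = (4.0 − 1.2)/2 = 1.4 m; q_2 = 0.50 × 1.14 × 1.4 = 0.7980 m³/s
w_3 = (7.4 − 3.4)/2 = 2 m; q_3 = 0.48 × 1.01 × 2 = 0.9696 m³/s
w_4 = (9.9 − 4.0)/2 = 2.95 m; q_4 = 0.50 × 1.40 × 2.95 = 2.065 m³/s
w_5 = (9.9 − 7.4)/2 = 1.25 m; q_5 = 0.29 × 0.33 × 1.25 = 0.1196 m³/s
Q = Σ qᵢ = 4.091 m³/s
= 4.091 × 1000 = 4091 L/s

4090 L/s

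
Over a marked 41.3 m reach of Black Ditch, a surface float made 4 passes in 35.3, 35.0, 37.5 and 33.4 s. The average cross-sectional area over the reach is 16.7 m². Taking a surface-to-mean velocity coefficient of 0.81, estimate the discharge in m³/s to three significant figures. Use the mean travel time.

15.8 m³/s

t̄ = (35.3 + 35.0 + 37.5 + 33.4) / 4 = 35.3 s
v_surface = L / t̄ = 41.3 / 35.3 = 1.170 m/s
v_mean = 0.81 × 1.170 = 0.9477 m/s
Q = A × v_mean = 16.7 × 0.9477 = 15.83 m³/s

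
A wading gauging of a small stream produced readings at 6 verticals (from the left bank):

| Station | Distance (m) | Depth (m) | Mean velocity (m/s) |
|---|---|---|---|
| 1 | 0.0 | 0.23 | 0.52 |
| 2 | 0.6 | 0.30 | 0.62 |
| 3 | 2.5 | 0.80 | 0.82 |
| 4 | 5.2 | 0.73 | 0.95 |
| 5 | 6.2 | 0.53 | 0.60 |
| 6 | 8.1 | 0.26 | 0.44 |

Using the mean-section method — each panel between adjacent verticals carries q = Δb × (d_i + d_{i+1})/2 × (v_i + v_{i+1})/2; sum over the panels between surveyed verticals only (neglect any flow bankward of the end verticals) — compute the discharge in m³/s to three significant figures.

Panel 1-2: Δb = 0.6 m, d̄ = (0.23+0.30)/2 = 0.265, v̄ = (0.52+0.62)/2 = 0.57 → q = 0.6×0.265×0.57 = 0.09063 m³/s
Panel 2-3: Δb = 1.9 m, d̄ = (0.30+0.80)/2 = 0.55, v̄ = (0.62+0.82)/2 = 0.72 → q = 1.9×0.55×0.72 = 0.7524 m³/s
Panel 3-4: Δb = 2.7 m, d̄ = (0.80+0.73)/2 = 0.765, v̄ = (0.82+0.95)/2 = 0.885 → q = 2.7×0.765×0.885 = 1.828 m³/s
Panel 4-5: Δb = 1 m, d̄ = (0.73+0.53)/2 = 0.63, v̄ = (0.95+0.60)/2 = 0.775 → q = 1×0.63×0.775 = 0.4883 m³/s
Panel 5-6: Δb = 1.9 m, d̄ = (0.53+0.26)/2 = 0.395, v̄ = (0.60+0.44)/2 = 0.52 → q = 1.9×0.395×0.52 = 0.3903 m³/s
Q = Σ q = 3.550 m³/s

3.55 m³/s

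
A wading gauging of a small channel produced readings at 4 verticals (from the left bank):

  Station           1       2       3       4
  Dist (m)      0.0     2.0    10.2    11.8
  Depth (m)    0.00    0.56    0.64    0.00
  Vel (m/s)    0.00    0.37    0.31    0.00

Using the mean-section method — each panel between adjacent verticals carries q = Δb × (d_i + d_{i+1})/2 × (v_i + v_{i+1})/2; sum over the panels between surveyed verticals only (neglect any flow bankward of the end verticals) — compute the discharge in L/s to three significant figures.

Panel 1-2: Δb = 2 m, d̄ = (0.00+0.56)/2 = 0.28, v̄ = (0.00+0.37)/2 = 0.185 → q = 2×0.28×0.185 = 0.1036 m³/s
Panel 2-3: Δb = 8.2 m, d̄ = (0.56+0.64)/2 = 0.6, v̄ = (0.37+0.31)/2 = 0.34 → q = 8.2×0.6×0.34 = 1.673 m³/s
Panel 3-4: Δb = 1.6 m, d̄ = (0.64+0.00)/2 = 0.32, v̄ = (0.31+0.00)/2 = 0.155 → q = 1.6×0.32×0.155 = 0.07936 m³/s
Q = Σ q = 1.856 m³/s
= 1.856 × 1000 = 1856 L/s

1860 L/s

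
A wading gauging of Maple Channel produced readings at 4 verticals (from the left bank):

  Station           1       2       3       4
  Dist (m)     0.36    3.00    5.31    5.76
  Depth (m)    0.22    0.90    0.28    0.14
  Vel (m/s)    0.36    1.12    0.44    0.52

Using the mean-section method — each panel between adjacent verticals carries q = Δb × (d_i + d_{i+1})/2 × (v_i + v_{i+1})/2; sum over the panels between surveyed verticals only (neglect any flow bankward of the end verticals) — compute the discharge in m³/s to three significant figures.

Panel 1-2: Δb = 2.64 m, d̄ = (0.22+0.90)/2 = 0.56, v̄ = (0.36+1.12)/2 = 0.74 → q = 2.64×0.56×0.74 = 1.094 m³/s
Panel 2-3: Δb = 2.31 m, d̄ = (0.90+0.28)/2 = 0.59, v̄ = (1.12+0.44)/2 = 0.78 → q = 2.31×0.59×0.78 = 1.063 m³/s
Panel 3-4: Δb = 0.45 m, d̄ = (0.28+0.14)/2 = 0.21, v̄ = (0.44+0.52)/2 = 0.48 → q = 0.45×0.21×0.48 = 0.04536 m³/s
Q = Σ q = 2.202 m³/s

2.20 m³/s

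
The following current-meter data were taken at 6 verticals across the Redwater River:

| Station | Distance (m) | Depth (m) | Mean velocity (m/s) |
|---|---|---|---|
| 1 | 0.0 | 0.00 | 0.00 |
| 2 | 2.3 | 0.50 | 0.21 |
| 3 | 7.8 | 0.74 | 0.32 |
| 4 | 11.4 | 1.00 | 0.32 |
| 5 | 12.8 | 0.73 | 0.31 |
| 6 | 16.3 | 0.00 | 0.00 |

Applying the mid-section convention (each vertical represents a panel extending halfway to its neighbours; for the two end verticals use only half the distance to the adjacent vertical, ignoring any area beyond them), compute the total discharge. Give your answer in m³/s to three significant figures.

2.84 m³/s

w_2 = (7.8 − 0.0)/2 = 3.9 m; q_2 = 0.21 × 0.50 × 3.9 = 0.4095 m³/s
w_3 = (11.4 − 2.3)/2 = 4.55 m; q_3 = 0.32 × 0.74 × 4.55 = 1.077 m³/s
w_4 = (12.8 − 7.8)/2 = 2.5 m; q_4 = 0.32 × 1.00 × 2.5 = 0.8000 m³/s
w_5 = (16.3 − 11.4)/2 = 2.45 m; q_5 = 0.31 × 0.73 × 2.45 = 0.5544 m³/s
Stations 1, 6 contribute zero (depth or velocity is 0).
Q = Σ qᵢ = 2.841 m³/s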